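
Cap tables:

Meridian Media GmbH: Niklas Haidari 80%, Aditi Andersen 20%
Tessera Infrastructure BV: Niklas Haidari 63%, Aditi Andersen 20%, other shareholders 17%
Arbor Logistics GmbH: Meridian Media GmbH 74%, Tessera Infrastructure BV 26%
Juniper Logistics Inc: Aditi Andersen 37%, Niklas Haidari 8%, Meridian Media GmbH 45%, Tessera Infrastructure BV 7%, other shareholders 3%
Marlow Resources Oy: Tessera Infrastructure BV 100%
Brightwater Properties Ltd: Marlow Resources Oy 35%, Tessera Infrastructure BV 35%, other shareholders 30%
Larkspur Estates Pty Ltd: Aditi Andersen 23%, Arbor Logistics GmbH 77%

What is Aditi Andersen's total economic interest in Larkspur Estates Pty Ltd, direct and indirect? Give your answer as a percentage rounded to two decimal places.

38.40%

Aditi reaches Larkspur along 3 paths.
Direct stake: 23% = 23%.
Via Meridian → Arbor: 20% × 74% × 77% = 11.396%.
Via Tessera → Arbor: 20% × 26% × 77% = 4.004%.
Total: 23% + 11.396% + 4.004% = 38.4%.
Rounded: 38.40%.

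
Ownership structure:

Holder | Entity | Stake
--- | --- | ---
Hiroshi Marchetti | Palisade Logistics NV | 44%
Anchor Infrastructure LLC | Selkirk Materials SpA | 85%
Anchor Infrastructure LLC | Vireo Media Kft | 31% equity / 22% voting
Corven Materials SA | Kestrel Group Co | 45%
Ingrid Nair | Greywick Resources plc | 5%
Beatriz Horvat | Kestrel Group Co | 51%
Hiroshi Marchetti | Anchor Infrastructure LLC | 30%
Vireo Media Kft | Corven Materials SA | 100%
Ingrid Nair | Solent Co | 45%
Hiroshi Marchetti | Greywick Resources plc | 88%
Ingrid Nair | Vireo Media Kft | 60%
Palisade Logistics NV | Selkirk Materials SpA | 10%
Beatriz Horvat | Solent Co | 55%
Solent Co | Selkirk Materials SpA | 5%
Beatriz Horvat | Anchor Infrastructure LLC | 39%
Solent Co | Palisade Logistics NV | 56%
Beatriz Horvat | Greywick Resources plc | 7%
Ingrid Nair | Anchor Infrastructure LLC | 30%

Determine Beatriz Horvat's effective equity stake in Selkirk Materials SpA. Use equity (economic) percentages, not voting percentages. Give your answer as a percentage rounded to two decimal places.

Beatriz reaches Selkirk along 3 paths.
Via Anchor: 39% × 85% = 33.15%.
Via Solent → Palisade: 55% × 56% × 10% = 3.08%.
Via Solent: 55% × 5% = 2.75%.
Total: 33.15% + 3.08% + 2.75% = 38.98%.

38.98%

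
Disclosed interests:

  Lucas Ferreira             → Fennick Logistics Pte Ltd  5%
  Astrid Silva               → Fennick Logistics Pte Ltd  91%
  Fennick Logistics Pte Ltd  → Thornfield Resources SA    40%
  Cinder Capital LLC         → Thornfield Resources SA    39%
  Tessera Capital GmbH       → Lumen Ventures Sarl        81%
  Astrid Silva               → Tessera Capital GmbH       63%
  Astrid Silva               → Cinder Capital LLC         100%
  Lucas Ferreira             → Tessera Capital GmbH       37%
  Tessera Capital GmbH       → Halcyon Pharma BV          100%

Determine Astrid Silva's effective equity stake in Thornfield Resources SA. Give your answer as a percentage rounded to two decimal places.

Astrid reaches Thornfield along 2 paths.
Via Fennick: 91% × 40% = 36.4%.
Via Cinder: 100% × 39% = 39%.
Total: 36.4% + 39% = 75.4%.
Rounded: 75.40%.

75.40%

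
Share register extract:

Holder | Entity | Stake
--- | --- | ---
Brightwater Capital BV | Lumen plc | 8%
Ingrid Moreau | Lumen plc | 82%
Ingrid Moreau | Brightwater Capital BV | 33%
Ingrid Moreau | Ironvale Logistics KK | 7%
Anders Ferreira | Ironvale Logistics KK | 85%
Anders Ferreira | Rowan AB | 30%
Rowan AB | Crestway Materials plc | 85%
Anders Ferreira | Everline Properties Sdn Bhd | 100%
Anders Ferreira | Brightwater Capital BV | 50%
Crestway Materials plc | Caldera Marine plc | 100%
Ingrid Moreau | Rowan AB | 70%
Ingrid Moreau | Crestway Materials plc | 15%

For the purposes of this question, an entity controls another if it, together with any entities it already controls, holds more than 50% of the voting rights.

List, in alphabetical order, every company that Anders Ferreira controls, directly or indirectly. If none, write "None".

Anders holds 85% of Ironvale, so Anders controls Ironvale.
Anders holds 100% of Everline, so Anders controls Everline.
No other company's threshold is met.

Everline Properties Sdn Bhd, Ironvale Logistics KK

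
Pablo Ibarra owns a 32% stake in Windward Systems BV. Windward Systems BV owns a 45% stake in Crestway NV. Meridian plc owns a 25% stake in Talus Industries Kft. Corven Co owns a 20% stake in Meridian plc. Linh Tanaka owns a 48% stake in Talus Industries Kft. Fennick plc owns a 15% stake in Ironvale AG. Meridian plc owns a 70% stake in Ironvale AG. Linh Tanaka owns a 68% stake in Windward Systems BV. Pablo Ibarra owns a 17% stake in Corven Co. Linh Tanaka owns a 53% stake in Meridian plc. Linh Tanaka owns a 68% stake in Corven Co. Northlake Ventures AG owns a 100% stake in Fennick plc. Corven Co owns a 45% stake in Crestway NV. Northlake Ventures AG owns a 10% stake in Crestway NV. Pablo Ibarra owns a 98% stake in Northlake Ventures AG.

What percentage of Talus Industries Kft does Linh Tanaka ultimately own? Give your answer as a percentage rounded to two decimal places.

64.65%

Linh reaches Talus along 3 paths.
Direct stake: 48% = 48%.
Via Meridian: 53% × 25% = 13.25%.
Via Corven → Meridian: 68% × 20% × 25% = 3.4%.
Total: 48% + 13.25% + 3.4% = 64.65%.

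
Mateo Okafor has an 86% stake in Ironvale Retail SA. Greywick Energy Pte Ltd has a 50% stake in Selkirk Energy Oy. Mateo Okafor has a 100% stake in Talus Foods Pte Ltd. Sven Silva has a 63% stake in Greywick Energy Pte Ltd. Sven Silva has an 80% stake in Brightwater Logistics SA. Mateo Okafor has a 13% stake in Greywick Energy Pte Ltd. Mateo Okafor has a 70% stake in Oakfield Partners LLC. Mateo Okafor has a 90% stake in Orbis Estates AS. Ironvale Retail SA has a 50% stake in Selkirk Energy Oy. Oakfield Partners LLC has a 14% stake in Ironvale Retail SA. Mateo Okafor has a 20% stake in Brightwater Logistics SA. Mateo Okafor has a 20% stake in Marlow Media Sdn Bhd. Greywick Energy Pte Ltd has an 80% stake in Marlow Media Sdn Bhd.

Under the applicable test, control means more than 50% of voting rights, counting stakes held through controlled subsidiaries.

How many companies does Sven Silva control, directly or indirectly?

3

Sven holds 80% of Brightwater, so Sven controls Brightwater.
Sven holds 63% of Greywick, so Sven controls Greywick.
Greywick holds 80% of Marlow, so Sven controls Marlow.
No other company's threshold is met.
Sven controls 3 companies.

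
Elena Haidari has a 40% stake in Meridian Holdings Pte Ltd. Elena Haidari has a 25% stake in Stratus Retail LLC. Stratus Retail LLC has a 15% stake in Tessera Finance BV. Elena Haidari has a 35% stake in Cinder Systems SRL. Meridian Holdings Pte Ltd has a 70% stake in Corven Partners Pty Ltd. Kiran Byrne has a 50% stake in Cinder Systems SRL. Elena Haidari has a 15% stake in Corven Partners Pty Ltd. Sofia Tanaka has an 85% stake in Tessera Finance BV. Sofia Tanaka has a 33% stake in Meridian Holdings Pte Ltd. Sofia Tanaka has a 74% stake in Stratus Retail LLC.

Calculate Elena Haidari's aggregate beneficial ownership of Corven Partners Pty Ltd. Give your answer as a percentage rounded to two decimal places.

Elena reaches Corven along 2 paths.
Via Meridian: 40% × 70% = 28%.
Direct stake: 15% = 15%.
Total: 28% + 15% = 43%.
Rounded: 43.00%.

43.00%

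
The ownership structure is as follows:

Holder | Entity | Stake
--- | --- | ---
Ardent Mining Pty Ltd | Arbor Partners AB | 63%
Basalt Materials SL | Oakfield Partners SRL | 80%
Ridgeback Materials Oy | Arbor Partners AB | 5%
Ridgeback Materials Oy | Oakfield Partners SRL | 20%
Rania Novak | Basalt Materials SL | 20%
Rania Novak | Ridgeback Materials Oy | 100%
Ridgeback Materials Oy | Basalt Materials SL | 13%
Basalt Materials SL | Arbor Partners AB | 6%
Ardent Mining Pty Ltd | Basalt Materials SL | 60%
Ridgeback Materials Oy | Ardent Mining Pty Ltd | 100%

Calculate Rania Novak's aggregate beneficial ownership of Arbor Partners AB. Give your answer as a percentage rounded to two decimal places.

73.58%

Rania reaches Arbor along 5 paths.
Via Ridgeback: 100% × 5% = 5%.
Via Basalt: 20% × 6% = 1.2%.
Via Ridgeback → Basalt: 100% × 13% × 6% = 0.78%.
Via Ridgeback → Ardent → Basalt: 100% × 100% × 60% × 6% = 3.6%.
Via Ridgeback → Ardent: 100% × 100% × 63% = 63%.
Total: 5% + 1.2% + 0.78% + 3.6% + 63% = 73.58%.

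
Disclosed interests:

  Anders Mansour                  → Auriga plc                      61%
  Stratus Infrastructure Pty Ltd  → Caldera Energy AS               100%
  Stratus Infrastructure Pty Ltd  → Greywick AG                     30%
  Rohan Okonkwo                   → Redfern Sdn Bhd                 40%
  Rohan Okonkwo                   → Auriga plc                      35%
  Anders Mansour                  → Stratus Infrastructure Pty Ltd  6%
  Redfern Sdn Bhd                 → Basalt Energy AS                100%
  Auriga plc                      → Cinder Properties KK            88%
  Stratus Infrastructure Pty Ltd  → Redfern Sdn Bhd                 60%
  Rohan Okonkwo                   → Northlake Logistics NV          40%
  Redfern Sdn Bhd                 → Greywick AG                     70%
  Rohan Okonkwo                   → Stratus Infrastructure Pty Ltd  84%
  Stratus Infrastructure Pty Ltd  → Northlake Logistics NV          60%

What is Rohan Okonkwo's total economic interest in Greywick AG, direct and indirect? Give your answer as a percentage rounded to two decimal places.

Rohan reaches Greywick along 3 paths.
Via Stratus → Redfern: 84% × 60% × 70% = 35.28%.
Via Redfern: 40% × 70% = 28%.
Via Stratus: 84% × 30% = 25.2%.
Total: 35.28% + 28% + 25.2% = 88.48%.

88.48%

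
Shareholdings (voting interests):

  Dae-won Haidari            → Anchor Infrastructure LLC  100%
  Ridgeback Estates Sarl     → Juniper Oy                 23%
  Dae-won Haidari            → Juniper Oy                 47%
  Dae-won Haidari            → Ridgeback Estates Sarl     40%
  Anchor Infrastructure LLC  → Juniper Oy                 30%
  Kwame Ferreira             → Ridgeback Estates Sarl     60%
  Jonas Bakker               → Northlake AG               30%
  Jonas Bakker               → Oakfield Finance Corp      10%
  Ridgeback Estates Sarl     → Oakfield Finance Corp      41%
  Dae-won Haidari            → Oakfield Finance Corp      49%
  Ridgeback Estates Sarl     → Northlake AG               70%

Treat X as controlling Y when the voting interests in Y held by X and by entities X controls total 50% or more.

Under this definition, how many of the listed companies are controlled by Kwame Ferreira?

Kwame holds 60% of Ridgeback, so Kwame controls Ridgeback.
Ridgeback holds 70% of Northlake, so Kwame controls Northlake.
No other company's threshold is met.
Kwame controls 2 companies.

2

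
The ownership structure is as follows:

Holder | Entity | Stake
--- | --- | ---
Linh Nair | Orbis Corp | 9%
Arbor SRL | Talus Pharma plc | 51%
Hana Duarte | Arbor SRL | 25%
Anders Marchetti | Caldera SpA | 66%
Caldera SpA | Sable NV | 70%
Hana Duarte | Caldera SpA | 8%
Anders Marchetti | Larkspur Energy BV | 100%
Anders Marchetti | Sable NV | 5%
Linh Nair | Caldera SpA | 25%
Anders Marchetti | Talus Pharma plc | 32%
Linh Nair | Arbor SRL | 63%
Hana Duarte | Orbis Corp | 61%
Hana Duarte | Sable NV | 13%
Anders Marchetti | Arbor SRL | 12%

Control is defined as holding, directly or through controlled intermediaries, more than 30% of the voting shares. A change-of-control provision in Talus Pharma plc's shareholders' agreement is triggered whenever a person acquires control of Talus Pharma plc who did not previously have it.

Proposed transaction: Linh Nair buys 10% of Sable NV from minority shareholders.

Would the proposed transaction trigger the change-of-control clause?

The purchase changes only Linh's holdings, so Linh is the only person who could newly come to control Talus.
Linh holds 63% of Arbor, so Linh controls Arbor.
Arbor holds 51% of Talus, so Linh controls Talus.
So Linh already controls Talus before the transaction.
After the purchase, Linh holds 10% of Sable directly.
Linh controlled Talus already, so this is not a new person acquiring control; every other person's position is unchanged or reduced.
No new person acquires control, so the clause is not triggered.

No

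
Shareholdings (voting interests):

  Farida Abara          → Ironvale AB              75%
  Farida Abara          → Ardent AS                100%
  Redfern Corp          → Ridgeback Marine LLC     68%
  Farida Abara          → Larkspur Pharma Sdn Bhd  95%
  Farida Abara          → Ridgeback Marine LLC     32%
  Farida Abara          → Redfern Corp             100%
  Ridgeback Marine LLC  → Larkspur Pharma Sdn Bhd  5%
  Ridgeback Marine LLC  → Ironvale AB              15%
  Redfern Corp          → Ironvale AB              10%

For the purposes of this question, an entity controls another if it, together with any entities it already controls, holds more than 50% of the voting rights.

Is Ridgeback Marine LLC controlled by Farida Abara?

Yes

Farida holds 100% of Redfern, so Farida controls Redfern.
Redfern and Farida together hold 68% + 32% = 100% of Ridgeback, so Farida controls Ridgeback.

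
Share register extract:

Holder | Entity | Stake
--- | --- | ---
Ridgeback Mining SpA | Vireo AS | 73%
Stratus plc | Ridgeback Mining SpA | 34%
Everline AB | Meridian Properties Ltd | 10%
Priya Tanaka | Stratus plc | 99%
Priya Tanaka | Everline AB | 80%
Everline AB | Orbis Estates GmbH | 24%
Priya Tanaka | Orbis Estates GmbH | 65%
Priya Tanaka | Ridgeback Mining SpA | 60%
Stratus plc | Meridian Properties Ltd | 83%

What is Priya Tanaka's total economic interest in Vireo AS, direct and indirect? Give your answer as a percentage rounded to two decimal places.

Priya reaches Vireo along 2 paths.
Via Ridgeback: 60% × 73% = 43.8%.
Via Stratus → Ridgeback: 99% × 34% × 73% = 24.5718%.
Total: 43.8% + 24.5718% = 68.3718%.
Rounded: 68.37%.

68.37%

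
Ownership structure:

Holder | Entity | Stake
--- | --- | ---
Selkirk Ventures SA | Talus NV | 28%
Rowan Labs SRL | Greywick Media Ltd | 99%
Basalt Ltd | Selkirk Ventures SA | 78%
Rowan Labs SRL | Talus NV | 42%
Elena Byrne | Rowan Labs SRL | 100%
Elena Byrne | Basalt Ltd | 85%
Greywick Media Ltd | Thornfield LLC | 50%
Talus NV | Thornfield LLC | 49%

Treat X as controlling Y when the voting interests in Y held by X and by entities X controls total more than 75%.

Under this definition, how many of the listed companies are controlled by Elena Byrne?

Elena holds 100% of Rowan, so Elena controls Rowan.
Elena holds 85% of Basalt, so Elena controls Basalt.
Basalt holds 78% of Selkirk, so Elena controls Selkirk.
Rowan holds 99% of Greywick, so Elena controls Greywick.
No other company's threshold is met.
Elena controls 4 companies.

4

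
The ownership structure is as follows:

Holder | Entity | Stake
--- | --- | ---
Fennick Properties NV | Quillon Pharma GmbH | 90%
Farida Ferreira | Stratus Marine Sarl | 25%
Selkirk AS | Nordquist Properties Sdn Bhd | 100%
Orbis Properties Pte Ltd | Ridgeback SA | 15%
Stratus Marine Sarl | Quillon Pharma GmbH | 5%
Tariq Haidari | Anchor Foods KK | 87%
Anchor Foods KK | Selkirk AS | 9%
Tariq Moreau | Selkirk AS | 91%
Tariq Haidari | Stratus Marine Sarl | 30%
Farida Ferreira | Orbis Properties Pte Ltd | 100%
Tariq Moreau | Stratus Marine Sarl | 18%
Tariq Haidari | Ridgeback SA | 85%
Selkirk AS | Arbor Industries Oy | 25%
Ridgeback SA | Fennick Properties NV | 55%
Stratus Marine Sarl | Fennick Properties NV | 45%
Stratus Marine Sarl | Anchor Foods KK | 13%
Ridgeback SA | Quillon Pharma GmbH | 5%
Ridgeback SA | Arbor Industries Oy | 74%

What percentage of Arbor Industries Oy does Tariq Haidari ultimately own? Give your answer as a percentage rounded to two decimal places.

64.95%

Tariq Haidari reaches Arbor along 3 paths.
Via Anchor → Selkirk: 87% × 9% × 25% = 1.9575%.
Via Stratus → Anchor → Selkirk: 30% × 13% × 9% × 25% = 0.08775%.
Via Ridgeback: 85% × 74% = 62.9%.
Total: 1.9575% + 0.08775% + 62.9% = 64.94525%.
Rounded: 64.95%.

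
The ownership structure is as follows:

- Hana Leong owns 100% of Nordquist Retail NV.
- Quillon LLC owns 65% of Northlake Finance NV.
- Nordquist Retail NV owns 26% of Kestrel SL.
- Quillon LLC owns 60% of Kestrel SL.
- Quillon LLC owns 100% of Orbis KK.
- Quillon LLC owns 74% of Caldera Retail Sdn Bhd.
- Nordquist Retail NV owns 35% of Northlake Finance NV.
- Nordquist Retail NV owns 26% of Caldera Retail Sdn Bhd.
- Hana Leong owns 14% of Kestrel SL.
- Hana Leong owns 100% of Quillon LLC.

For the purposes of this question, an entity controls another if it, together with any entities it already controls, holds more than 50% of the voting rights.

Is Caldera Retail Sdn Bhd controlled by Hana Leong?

Yes

Hana holds 100% of Quillon, so Hana controls Quillon.
Hana holds 100% of Nordquist, so Hana controls Nordquist.
Nordquist and Quillon together hold 26% + 74% = 100% of Caldera, so Hana controls Caldera.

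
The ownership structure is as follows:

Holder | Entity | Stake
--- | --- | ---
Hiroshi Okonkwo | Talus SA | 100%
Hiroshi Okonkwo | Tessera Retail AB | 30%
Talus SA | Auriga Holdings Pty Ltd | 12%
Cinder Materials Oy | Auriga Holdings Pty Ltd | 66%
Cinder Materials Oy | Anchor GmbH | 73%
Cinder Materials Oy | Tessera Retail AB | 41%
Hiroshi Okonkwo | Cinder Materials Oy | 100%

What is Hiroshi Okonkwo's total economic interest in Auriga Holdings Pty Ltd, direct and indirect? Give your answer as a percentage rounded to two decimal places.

Hiroshi reaches Auriga along 2 paths.
Via Talus: 100% × 12% = 12%.
Via Cinder: 100% × 66% = 66%.
Total: 12% + 66% = 78%.
Rounded: 78.00%.

78.00%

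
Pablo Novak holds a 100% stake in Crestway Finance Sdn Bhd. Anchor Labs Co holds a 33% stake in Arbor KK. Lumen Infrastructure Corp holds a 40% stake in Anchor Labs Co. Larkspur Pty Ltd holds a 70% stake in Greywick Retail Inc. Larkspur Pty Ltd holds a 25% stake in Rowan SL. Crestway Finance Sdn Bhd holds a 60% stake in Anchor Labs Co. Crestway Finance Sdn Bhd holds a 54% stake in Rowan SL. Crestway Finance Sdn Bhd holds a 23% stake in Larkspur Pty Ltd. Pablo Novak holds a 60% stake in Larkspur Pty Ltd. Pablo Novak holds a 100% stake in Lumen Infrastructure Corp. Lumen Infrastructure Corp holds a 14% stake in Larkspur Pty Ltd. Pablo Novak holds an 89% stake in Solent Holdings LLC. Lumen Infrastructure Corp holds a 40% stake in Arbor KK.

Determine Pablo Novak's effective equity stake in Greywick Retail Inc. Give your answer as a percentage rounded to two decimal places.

67.90%

Pablo reaches Greywick along 3 paths.
Via Crestway → Larkspur: 100% × 23% × 70% = 16.1%.
Via Larkspur: 60% × 70% = 42%.
Via Lumen → Larkspur: 100% × 14% × 70% = 9.8%.
Total: 16.1% + 42% + 9.8% = 67.9%.
Rounded: 67.90%.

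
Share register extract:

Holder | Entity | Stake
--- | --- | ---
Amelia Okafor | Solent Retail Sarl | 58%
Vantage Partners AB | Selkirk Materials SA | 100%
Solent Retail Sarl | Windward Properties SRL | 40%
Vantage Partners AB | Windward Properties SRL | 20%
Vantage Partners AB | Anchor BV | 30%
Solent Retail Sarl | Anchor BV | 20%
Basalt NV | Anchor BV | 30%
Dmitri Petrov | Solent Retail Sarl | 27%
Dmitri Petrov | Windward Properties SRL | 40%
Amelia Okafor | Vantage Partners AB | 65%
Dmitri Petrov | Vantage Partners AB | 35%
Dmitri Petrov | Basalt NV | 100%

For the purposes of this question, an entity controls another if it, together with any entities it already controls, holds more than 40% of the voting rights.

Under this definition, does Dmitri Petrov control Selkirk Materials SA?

No

Dmitri holds 100% of Basalt, so Dmitri controls Basalt.
Neither Dmitri nor any entity Dmitri controls holds any voting interest in Selkirk.
So Dmitri does not control Selkirk.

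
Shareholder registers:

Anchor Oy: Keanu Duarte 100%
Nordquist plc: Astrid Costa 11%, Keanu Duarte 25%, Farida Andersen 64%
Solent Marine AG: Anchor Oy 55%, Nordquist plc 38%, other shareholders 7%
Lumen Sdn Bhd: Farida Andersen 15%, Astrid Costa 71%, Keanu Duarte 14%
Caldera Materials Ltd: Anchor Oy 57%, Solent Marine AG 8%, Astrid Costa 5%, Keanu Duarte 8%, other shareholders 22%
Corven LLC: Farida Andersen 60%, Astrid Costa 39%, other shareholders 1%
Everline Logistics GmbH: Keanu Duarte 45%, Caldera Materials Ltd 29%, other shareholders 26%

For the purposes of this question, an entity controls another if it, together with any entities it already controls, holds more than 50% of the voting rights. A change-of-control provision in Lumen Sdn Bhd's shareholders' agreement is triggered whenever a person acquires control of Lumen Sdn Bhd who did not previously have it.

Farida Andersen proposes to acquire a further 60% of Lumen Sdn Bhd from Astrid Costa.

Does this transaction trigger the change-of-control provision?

Yes

The purchase adds only to Farida's holdings (Astrid's stake shrinks), so Farida is the only person who could newly come to control Lumen.
Farida holds 64% of Nordquist, so Farida controls Nordquist.
Farida holds 60% of Corven, so Farida controls Corven.
In Lumen, Farida's side holds only 15%, not > 50%.
So before the transaction, Farida does not control Lumen.
After the purchase, Farida's direct stake in Lumen rises to 15% + 60% = 75%, and Astrid's stake falls to 11%.
Farida holds 75% of Lumen, so Farida controls Lumen.
Farida did not control Lumen before and does after, so the clause is triggered.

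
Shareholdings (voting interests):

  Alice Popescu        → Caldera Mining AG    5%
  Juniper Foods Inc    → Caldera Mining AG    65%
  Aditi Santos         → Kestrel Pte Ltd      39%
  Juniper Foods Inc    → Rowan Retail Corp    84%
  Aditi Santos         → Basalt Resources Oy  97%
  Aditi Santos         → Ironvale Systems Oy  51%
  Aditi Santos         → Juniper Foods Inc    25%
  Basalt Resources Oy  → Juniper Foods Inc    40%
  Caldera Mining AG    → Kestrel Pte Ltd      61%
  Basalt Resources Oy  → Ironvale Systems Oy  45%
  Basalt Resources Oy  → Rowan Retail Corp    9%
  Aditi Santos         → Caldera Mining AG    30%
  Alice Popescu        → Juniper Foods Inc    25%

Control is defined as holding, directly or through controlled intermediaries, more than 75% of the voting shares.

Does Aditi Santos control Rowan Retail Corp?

No

Aditi holds 97% of Basalt, so Aditi controls Basalt.
Aditi and Basalt together hold 51% + 45% = 96% of Ironvale, so Aditi controls Ironvale.
In Rowan, Aditi's side holds only 9%, not > 75%.
So Aditi does not control Rowan.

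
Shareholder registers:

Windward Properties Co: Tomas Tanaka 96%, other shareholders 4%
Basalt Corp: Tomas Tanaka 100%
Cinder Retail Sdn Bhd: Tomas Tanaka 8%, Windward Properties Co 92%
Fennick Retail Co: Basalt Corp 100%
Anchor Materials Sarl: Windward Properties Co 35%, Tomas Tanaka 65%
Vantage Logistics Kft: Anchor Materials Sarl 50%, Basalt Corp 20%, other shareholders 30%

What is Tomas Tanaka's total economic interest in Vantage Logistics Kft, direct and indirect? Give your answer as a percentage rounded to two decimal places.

Tomas reaches Vantage along 3 paths.
Via Windward → Anchor: 96% × 35% × 50% = 16.8%.
Via Anchor: 65% × 50% = 32.5%.
Via Basalt: 100% × 20% = 20%.
Total: 16.8% + 32.5% + 20% = 69.3%.
Rounded: 69.30%.

69.30%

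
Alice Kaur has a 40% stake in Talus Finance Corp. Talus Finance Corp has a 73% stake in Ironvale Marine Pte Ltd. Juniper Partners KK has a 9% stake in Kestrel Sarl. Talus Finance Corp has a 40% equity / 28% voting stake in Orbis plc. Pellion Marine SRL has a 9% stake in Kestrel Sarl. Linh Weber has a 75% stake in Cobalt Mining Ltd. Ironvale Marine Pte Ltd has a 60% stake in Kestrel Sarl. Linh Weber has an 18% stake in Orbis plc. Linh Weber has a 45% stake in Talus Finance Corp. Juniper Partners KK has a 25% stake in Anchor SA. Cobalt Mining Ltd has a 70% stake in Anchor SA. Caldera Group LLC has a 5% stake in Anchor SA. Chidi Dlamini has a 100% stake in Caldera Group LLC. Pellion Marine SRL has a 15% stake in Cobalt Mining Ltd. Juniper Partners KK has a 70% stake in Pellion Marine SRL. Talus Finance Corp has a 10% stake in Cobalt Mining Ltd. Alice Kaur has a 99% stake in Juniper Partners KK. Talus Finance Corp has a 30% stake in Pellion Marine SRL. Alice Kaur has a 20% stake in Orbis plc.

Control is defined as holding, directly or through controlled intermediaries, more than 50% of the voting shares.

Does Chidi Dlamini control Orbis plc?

No

Chidi holds 100% of Caldera, so Chidi controls Caldera.
Neither Chidi nor any entity Chidi controls holds any voting interest in Orbis.
So Chidi does not control Orbis.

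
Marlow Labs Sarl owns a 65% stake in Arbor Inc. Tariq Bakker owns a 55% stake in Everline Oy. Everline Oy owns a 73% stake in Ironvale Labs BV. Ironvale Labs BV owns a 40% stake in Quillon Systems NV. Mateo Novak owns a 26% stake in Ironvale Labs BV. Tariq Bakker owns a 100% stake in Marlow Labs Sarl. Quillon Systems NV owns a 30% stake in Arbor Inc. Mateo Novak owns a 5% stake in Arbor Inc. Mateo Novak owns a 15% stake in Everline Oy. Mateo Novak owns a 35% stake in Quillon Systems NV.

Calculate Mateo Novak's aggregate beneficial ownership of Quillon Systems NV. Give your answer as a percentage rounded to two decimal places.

Mateo reaches Quillon along 3 paths.
Via Everline → Ironvale: 15% × 73% × 40% = 4.38%.
Via Ironvale: 26% × 40% = 10.4%.
Direct stake: 35% = 35%.
Total: 4.38% + 10.4% + 35% = 49.78%.

49.78%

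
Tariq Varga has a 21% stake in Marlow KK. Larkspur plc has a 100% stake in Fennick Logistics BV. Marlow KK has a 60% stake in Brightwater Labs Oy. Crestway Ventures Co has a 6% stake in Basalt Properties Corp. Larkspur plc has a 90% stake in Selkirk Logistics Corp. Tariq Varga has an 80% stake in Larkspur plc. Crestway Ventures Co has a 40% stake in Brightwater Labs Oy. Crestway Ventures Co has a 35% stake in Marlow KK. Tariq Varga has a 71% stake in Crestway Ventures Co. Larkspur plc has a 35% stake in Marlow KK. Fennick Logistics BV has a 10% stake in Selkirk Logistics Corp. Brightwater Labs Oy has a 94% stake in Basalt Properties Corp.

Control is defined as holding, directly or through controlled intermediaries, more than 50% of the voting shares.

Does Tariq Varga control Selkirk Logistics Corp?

Yes

Tariq holds 80% of Larkspur, so Tariq controls Larkspur.
Larkspur holds 100% of Fennick, so Tariq controls Fennick.
Fennick and Larkspur together hold 10% + 90% = 100% of Selkirk, so Tariq controls Selkirk.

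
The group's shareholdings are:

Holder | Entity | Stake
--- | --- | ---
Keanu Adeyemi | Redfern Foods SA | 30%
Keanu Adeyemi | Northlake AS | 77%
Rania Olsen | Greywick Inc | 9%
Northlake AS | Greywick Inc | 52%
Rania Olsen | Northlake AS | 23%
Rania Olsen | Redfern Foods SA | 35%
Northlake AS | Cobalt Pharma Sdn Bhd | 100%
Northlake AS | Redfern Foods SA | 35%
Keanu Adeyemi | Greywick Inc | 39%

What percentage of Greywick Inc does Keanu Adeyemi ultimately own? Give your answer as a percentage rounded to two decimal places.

79.04%

Keanu reaches Greywick along 2 paths.
Via Northlake: 77% × 52% = 40.04%.
Direct stake: 39% = 39%.
Total: 40.04% + 39% = 79.04%.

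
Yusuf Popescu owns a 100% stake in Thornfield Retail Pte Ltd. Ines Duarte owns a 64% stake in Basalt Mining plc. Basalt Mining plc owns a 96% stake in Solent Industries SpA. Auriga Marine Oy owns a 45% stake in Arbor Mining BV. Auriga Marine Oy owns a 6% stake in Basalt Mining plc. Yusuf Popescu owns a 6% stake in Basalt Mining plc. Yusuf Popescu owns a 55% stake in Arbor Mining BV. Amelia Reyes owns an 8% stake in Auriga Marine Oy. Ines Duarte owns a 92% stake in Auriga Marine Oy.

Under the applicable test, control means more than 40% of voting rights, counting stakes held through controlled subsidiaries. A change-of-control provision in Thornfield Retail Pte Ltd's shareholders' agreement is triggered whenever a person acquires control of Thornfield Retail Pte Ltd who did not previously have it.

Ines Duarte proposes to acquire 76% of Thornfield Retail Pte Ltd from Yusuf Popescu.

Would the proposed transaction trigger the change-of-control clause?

Yes

The purchase adds only to Ines's holdings (Yusuf's stake shrinks), so Ines is the only person who could newly come to control Thornfield.
Ines holds 92% of Auriga, so Ines controls Auriga.
Auriga and Ines together hold 6% + 64% = 70% of Basalt, so Ines controls Basalt.
Auriga holds 45% of Arbor, so Ines controls Arbor.
Basalt holds 96% of Solent, so Ines controls Solent.
Neither Ines nor any entity Ines controls holds any voting interest in Thornfield.
So before the transaction, Ines does not control Thornfield.
After the purchase, Ines holds 76% of Thornfield directly, and Yusuf's stake falls to 24%.
Ines holds 76% of Thornfield, so Ines controls Thornfield.
Ines did not control Thornfield before and does after, so the clause is triggered.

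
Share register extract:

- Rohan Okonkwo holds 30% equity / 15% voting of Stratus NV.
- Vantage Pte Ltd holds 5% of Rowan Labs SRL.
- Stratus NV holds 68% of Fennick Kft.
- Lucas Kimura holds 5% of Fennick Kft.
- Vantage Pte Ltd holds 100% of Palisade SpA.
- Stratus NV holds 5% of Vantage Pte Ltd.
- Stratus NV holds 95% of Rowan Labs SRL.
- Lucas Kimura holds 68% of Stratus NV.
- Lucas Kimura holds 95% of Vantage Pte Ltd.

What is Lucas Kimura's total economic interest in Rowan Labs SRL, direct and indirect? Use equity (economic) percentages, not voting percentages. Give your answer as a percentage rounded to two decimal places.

Lucas reaches Rowan along 3 paths.
Via Stratus: 68% × 95% = 64.6%.
Via Vantage: 95% × 5% = 4.75%.
Via Stratus → Vantage: 68% × 5% × 5% = 0.17%.
Total: 64.6% + 4.75% + 0.17% = 69.52%.

69.52%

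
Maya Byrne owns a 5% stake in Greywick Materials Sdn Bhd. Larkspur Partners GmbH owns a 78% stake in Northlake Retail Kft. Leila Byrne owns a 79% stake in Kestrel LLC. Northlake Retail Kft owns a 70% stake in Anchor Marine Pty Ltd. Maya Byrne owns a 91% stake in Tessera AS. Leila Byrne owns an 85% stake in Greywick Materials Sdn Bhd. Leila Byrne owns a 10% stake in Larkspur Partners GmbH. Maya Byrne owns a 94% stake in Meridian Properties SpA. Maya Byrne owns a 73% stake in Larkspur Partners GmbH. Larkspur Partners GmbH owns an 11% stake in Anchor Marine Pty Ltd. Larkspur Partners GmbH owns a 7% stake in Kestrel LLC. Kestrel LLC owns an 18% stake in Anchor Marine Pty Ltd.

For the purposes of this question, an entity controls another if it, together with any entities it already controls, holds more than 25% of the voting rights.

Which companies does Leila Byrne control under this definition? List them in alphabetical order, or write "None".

Greywick Materials Sdn Bhd, Kestrel LLC

Leila holds 85% of Greywick, so Leila controls Greywick.
Leila holds 79% of Kestrel, so Leila controls Kestrel.
No other company's threshold is met.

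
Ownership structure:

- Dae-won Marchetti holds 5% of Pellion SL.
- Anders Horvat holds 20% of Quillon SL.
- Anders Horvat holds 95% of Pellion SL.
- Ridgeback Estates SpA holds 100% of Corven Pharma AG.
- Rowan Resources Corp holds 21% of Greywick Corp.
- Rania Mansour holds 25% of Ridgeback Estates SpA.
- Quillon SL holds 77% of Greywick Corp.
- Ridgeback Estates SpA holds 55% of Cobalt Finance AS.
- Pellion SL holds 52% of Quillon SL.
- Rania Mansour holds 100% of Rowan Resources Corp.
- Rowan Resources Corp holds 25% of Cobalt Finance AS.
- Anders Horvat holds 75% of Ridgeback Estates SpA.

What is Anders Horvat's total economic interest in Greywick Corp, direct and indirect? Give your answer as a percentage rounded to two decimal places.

53.44%

Anders reaches Greywick along 2 paths.
Via Pellion → Quillon: 95% × 52% × 77% = 38.038%.
Via Quillon: 20% × 77% = 15.4%.
Total: 38.038% + 15.4% = 53.438%.
Rounded: 53.44%.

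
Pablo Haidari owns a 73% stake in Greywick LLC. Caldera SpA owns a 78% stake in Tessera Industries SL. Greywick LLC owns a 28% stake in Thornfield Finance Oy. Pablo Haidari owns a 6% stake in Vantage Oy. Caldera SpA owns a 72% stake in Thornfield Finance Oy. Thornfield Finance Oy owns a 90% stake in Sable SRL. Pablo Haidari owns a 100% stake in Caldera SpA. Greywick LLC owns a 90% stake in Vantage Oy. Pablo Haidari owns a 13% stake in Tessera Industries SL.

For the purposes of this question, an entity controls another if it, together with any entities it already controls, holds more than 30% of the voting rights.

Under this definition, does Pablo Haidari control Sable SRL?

Yes

Pablo holds 100% of Caldera, so Pablo controls Caldera.
Pablo holds 73% of Greywick, so Pablo controls Greywick.
Caldera and Greywick together hold 72% + 28% = 100% of Thornfield, so Pablo controls Thornfield.
Thornfield holds 90% of Sable, so Pablo controls Sable.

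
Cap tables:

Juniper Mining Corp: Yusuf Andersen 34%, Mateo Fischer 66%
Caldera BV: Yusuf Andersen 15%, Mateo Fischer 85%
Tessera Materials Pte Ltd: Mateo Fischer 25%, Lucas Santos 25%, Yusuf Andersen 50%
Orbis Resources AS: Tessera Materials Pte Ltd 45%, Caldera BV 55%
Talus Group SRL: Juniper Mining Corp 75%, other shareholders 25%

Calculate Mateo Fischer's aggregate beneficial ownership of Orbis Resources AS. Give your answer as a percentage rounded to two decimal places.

Mateo reaches Orbis along 2 paths.
Via Tessera: 25% × 45% = 11.25%.
Via Caldera: 85% × 55% = 46.75%.
Total: 11.25% + 46.75% = 58%.
Rounded: 58.00%.

58.00%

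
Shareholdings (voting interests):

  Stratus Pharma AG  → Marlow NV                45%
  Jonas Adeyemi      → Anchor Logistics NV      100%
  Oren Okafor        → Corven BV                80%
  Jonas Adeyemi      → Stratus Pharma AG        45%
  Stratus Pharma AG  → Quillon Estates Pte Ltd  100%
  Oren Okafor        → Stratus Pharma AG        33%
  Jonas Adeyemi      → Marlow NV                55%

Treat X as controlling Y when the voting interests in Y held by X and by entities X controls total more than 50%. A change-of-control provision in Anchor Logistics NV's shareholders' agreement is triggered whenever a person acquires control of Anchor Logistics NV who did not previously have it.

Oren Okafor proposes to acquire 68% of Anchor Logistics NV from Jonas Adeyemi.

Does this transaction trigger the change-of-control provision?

The purchase adds only to Oren's holdings (Jonas's stake shrinks), so Oren is the only person who could newly come to control Anchor.
Oren holds 80% of Corven, so Oren controls Corven.
Neither Oren nor any entity Oren controls holds any voting interest in Anchor.
So before the transaction, Oren does not control Anchor.
After the purchase, Oren holds 68% of Anchor directly, and Jonas's stake falls to 32%.
Oren holds 68% of Anchor, so Oren controls Anchor.
Oren did not control Anchor before and does after, so the clause is triggered.

Yes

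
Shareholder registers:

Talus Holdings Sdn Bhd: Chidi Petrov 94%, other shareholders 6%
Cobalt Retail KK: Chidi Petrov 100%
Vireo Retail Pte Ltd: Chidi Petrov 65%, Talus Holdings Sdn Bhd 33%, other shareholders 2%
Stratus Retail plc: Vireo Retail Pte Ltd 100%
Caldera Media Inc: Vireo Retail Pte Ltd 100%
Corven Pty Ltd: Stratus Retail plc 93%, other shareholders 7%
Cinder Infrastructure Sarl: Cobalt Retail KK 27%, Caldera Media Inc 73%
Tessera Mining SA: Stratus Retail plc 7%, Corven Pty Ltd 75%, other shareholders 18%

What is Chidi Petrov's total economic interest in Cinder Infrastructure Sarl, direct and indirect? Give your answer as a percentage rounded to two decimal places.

Chidi reaches Cinder along 3 paths.
Via Cobalt: 100% × 27% = 27%.
Via Vireo → Caldera: 65% × 100% × 73% = 47.45%.
Via Talus → Vireo → Caldera: 94% × 33% × 100% × 73% = 22.6446%.
Total: 27% + 47.45% + 22.6446% = 97.0946%.
Rounded: 97.09%.

97.09%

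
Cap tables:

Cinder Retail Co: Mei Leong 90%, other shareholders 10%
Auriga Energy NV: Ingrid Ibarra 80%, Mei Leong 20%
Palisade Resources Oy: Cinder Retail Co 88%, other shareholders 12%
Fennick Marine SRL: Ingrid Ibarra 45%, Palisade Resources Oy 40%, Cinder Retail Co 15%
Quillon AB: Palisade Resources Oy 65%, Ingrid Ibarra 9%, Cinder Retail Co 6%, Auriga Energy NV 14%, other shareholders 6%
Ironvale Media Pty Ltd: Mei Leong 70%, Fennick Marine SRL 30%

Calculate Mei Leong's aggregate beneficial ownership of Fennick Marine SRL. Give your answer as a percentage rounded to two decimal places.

45.18%

Mei reaches Fennick along 2 paths.
Via Cinder → Palisade: 90% × 88% × 40% = 31.68%.
Via Cinder: 90% × 15% = 13.5%.
Total: 31.68% + 13.5% = 45.18%.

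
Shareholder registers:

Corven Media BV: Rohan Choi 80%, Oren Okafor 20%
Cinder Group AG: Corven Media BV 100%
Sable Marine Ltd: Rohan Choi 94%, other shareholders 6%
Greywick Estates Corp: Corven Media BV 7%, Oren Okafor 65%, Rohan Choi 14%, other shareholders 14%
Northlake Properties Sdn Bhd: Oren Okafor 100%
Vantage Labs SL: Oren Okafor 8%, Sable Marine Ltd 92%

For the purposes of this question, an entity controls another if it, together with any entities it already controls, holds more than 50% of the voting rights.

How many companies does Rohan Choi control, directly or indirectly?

4

Rohan holds 80% of Corven, so Rohan controls Corven.
Corven holds 100% of Cinder, so Rohan controls Cinder.
Rohan holds 94% of Sable, so Rohan controls Sable.
Sable holds 92% of Vantage, so Rohan controls Vantage.
No other company's threshold is met.
Rohan controls 4 companies.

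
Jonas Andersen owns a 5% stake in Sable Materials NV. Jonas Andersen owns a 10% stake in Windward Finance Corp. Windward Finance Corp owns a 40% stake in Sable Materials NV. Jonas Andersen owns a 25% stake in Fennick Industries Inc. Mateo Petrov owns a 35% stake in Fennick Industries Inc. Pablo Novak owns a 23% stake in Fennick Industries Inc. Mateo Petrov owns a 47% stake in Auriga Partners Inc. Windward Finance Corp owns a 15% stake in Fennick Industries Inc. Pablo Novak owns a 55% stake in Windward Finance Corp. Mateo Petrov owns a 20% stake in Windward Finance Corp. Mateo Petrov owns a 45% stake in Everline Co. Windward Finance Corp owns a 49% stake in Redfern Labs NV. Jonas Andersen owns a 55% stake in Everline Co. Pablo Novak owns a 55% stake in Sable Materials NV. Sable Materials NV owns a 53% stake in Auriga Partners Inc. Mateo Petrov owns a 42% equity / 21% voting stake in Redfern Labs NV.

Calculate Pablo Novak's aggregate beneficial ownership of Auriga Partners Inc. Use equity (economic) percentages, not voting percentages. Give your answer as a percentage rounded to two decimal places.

40.81%

Pablo reaches Auriga along 2 paths.
Via Windward → Sable: 55% × 40% × 53% = 11.66%.
Via Sable: 55% × 53% = 29.15%.
Total: 11.66% + 29.15% = 40.81%.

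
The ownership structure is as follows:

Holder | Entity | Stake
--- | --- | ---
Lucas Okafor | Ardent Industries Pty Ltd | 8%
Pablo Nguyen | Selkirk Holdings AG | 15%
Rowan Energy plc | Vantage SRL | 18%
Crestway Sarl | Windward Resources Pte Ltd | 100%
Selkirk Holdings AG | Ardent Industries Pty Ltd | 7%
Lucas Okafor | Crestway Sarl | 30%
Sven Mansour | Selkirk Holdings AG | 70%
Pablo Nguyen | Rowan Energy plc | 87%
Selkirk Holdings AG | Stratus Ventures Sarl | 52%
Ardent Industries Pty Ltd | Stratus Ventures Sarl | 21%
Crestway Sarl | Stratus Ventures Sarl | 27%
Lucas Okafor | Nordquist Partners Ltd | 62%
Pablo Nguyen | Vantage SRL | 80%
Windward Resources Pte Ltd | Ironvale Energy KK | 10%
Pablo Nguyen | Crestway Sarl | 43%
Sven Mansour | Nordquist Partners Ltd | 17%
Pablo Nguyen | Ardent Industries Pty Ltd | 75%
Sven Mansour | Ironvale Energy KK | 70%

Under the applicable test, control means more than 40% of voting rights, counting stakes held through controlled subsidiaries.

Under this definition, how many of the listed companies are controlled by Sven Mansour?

3

Sven holds 70% of Selkirk, so Sven controls Selkirk.
Selkirk holds 52% of Stratus, so Sven controls Stratus.
Sven holds 70% of Ironvale, so Sven controls Ironvale.
No other company's threshold is met.
Sven controls 3 companies.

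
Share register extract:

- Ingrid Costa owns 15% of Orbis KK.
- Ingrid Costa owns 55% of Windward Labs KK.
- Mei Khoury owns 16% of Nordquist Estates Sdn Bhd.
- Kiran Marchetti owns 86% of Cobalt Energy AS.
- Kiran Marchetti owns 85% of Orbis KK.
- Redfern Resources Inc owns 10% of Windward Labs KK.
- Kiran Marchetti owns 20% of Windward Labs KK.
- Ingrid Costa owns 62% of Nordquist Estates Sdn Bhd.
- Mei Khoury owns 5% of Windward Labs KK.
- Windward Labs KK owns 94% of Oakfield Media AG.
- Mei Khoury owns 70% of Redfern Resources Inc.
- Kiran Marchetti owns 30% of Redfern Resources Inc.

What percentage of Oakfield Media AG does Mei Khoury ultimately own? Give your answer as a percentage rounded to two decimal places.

Mei reaches Oakfield along 2 paths.
Via Windward: 5% × 94% = 4.7%.
Via Redfern → Windward: 70% × 10% × 94% = 6.58%.
Total: 4.7% + 6.58% = 11.28%.

11.28%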